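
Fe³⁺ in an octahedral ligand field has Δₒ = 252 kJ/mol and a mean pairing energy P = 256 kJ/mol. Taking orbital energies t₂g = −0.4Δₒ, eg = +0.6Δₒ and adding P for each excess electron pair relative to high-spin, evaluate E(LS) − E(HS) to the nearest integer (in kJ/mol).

Group 8 minus oxidation state +3 gives a d⁵ configuration for Fe³⁺.
High-spin: t₂g³ eg², CFSE = 0.0Δₒ = 0 kJ/mol.
Low-spin: t₂g⁵ eg⁰, orbital CFSE = -2.0Δₒ = -504 kJ/mol; plus 2 excess pairs × P = +512 kJ/mol; total 8 kJ/mol.
Thus E(LS) − E(HS) = 8 kJ/mol.

8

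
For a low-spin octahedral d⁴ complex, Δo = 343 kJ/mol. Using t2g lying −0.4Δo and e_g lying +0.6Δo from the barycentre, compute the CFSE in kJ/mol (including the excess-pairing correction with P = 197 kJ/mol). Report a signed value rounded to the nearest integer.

Electron filling gives t2g^4 e_g^0.
Orbital CFSE = 4(-0.4) + 0(0.6) = -1.6Δo = -1.6 × 343 = -549 kJ/mol.
Pairing penalty: 1 pair vs 0 in the high-spin reference → 1 extra × P = 197 kJ/mol.
Combining: -549 + 197 = -352 kJ/mol.

-352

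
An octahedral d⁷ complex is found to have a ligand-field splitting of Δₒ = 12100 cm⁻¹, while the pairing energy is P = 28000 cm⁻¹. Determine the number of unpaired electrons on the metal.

3

Since Δₒ = 12100 cm⁻¹ < P = 28000 cm⁻¹, the complex adopts the high-spin configuration.
Filling d⁷ accordingly: t2g^5 e_g^2.
Unpaired electrons: 3.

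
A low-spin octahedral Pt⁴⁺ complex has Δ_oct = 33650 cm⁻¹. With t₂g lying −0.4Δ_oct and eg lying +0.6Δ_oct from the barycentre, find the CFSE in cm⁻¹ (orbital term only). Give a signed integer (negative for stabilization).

-80760

Pt sits in group 10; removing 4 electrons leaves Pt⁴⁺ with 10 − 4 = 6 d electrons.
The d⁶ electrons fill as t₂g⁶ eg⁰.
Orbital CFSE = 6(-0.4) + 0(0.6) = -2.4Δ_oct = -2.4 × 33650 = -80760 cm⁻¹.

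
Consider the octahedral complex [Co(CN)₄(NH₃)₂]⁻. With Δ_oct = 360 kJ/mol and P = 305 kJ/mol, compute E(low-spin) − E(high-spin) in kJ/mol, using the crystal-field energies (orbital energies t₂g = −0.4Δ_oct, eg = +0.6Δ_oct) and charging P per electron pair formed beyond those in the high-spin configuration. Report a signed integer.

-110

Ligand charges: 4×(-1) from CN⁻ and 2×(+0) from NH₃ sum to -4; with overall charge -1, Co is +3.
Co³⁺: group 9, so d-count = 9 − 3 = 6.
High-spin d⁶ fills as t₂g⁴ eg² with CFSE 4(−0.4) + 2(+0.6) = -0.4Δ_oct = -144 kJ/mol.
Low-spin: t₂g⁶ eg⁰, orbital CFSE = -2.4Δ_oct = -864 kJ/mol; plus 2 excess pairs × P = +610 kJ/mol; total -254 kJ/mol.
E(LS) − E(HS) = -254 − (-144) = -110 kJ/mol.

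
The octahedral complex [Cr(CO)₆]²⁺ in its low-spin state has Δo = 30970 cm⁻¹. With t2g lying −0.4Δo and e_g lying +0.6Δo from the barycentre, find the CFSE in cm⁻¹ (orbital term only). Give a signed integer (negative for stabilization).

-49552

CO is neutral, so the +2 overall charge sits on Cr: oxidation state +2.
Cr²⁺: group 6, so d-count = 6 − 2 = 4.
Configuration: t2g^4 e_g^0.
CFSE(orbital) = 4×(-0.4Δo) + 0×(0.6Δo) = -1.6Δo; with Δo = 30970 cm⁻¹ that is -49552 cm⁻¹.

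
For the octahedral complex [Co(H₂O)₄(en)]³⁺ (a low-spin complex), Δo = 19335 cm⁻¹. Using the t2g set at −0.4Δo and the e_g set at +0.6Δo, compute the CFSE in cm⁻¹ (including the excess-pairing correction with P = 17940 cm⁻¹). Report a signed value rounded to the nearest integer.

Ligand charges: 4×(+0) from H₂O and 1×(+0) from en sum to +0; with overall charge +3, Co is +3.
Group 9 minus oxidation state +3 gives a d⁶ configuration for Co³⁺.
Electron filling gives t2g^6 e_g^0.
The orbital stabilization is -2.4Δo = -2.4 × 19335 = -46404 cm⁻¹.
Pairing penalty: 3 pairs vs 1 in the high-spin reference → 2 extra × P = 35880 cm⁻¹.
Overall CFSE = -46404 + 35880 = -10524 cm⁻¹.

-10524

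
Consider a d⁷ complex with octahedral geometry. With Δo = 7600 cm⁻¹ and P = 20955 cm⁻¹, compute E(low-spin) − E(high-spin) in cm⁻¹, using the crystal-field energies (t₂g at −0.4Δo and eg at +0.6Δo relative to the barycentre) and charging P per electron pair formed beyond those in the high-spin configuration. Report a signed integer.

High-spin d⁷ fills as t₂g⁵ eg² with CFSE 5(−0.4) + 2(+0.6) = -0.8Δo = -6080 cm⁻¹.
Low-spin: t₂g⁶ eg¹, orbital CFSE = -1.8Δo = -13680 cm⁻¹; plus 1 excess pair × P = +20955 cm⁻¹; total 7275 cm⁻¹.
The difference is 7275 − (-6080) = 13355 cm⁻¹, so high-spin lies lower.

13355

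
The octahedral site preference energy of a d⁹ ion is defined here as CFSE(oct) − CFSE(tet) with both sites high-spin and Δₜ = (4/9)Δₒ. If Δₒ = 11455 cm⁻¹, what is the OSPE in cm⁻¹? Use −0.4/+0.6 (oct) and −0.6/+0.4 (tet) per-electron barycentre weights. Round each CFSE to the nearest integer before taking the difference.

-4837

Octahedral high-spin t₂g⁶ eg³: CFSE = -0.6 × 11455 = -6873 cm⁻¹.
Tetrahedral e⁴ t₂⁵ gives -0.4Δₜ = -0.4 × (4/9) × 11455 = -2036 cm⁻¹.
OSPE = -6873 − (-2036) = -4837 cm⁻¹.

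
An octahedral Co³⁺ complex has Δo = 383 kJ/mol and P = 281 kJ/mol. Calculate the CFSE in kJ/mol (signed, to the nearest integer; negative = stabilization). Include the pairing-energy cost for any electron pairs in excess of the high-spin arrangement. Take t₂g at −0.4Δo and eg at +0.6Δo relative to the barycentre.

Group 9 minus oxidation state +3 gives a d⁶ configuration for Co³⁺.
With Δo > P the complex is low-spin.
That gives t₂g⁶ eg⁰.
Orbital CFSE = -2.4Δo = -2.4 × 383 = -919 kJ/mol.
Excess pairs vs high-spin: 3 − 1 = 2; pairing cost = +562 kJ/mol.
Net CFSE = -919 + 562 = -357 kJ/mol.

-357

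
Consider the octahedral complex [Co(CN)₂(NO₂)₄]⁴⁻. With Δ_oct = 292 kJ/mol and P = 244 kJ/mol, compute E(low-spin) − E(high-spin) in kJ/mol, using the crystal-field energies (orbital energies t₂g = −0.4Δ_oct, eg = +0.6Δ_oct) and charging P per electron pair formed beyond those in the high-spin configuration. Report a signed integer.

Ligand charges: 2×(-1) from CN⁻ and 4×(-1) from NO₂⁻ sum to -6; with overall charge -4, Co is +2.
Group 9 minus oxidation state +2 gives a d⁷ configuration for Co²⁺.
High-spin d⁷ fills as t₂g⁵ eg² with CFSE 5(−0.4) + 2(+0.6) = -0.8Δ_oct = -234 kJ/mol.
Low-spin t₂g⁶ eg¹ gives -1.8Δ_oct = -526 kJ/mol, but forming 1 extra pair costs 1P = 244 kJ/mol, so E(LS) = -526 + 244 = -282 kJ/mol.
The difference is -282 − (-234) = -48 kJ/mol, so low-spin lies lower.

-48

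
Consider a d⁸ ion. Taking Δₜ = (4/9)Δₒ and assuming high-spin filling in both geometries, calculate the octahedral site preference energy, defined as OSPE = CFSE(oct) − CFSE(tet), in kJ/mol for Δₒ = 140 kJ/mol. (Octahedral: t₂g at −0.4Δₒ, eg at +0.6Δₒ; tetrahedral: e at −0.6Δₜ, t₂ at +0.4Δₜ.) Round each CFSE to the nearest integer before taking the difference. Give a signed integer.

-118

In an octahedral site d⁸ (HS) is t₂g⁶ eg², giving CFSE(oct) = -1.2Δₒ = -168 kJ/mol.
Tetrahedral: e⁴ t₂⁴, CFSE = 4(−0.6) + 4(+0.4) = -0.8Δₜ = -0.8 × (4/9) × 140 = -50 kJ/mol.
OSPE = CFSE(oct) − CFSE(tet) = -168 − (-50) = -118 kJ/mol.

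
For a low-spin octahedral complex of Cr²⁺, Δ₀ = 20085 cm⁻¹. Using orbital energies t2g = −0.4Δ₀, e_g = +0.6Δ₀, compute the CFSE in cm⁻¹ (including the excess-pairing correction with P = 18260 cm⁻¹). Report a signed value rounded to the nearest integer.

-13876

Cr sits in group 6; removing 2 electrons leaves Cr²⁺ with 6 − 2 = 4 d electrons.
Electron filling gives t2g^4 e_g^0.
CFSE(orbital) = 4×(-0.4Δ₀) + 0×(0.6Δ₀) = -1.6Δ₀; with Δ₀ = 20085 cm⁻¹ that is -32136 cm⁻¹.
High-spin d⁴ would be t2g^3 e_g^1 with 0 pairs; low-spin has 1, so 1 excess pair costs +1P = +18260 cm⁻¹.
Net CFSE = -32136 + 18260 = -13876 cm⁻¹.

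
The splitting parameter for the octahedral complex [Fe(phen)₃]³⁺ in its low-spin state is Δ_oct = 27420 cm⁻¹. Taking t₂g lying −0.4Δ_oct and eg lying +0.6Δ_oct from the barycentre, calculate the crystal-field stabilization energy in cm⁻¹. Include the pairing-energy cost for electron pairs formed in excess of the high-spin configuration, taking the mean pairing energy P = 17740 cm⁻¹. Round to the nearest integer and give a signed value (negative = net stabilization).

-19360

phen is neutral, so the +3 overall charge sits on Fe: oxidation state +3.
Fe³⁺: group 8, so d-count = 8 − 3 = 5.
Configuration: t₂g⁵ eg⁰.
CFSE(orbital) = 5×(-0.4Δ_oct) + 0×(0.6Δ_oct) = -2.0Δ_oct; with Δ_oct = 27420 cm⁻¹ that is -54840 cm⁻¹.
Relative to high-spin t₂g³ eg² (0 paired), the low-spin configuration has 2 additional pairs, contributing +2 × 17740 = +35480 cm⁻¹.
Combining: -54840 + 35480 = -19360 cm⁻¹.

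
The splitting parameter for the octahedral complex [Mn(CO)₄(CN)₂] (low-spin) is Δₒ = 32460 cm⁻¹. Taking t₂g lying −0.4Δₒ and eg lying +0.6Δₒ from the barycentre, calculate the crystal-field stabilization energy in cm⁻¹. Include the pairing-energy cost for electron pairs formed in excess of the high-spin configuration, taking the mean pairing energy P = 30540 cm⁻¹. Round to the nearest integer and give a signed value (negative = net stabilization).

-3840

Ligand charges: 4×(+0) from CO and 2×(-1) from CN⁻ sum to -2; with overall charge +0, Mn is +2.
Mn sits in group 7; removing 2 electrons leaves Mn²⁺ with 7 − 2 = 5 d electrons.
The d⁵ electrons fill as t₂g⁵ eg⁰.
Orbital CFSE = 5(-0.4) + 0(0.6) = -2.0Δₒ = -2.0 × 32460 = -64920 cm⁻¹.
Relative to high-spin t₂g³ eg² (0 paired), the low-spin configuration has 2 additional pairs, contributing +2 × 30540 = +61080 cm⁻¹.
Combining: -64920 + 61080 = -3840 cm⁻¹.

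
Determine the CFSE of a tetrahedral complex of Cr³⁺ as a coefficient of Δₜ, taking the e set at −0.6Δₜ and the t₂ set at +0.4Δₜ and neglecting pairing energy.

-0.8 Δₜ

Group 6 minus oxidation state +3 gives a d³ configuration for Cr³⁺.
Tetrahedral fields are weak (Δₜ ≈ 4/9 Δₒ), so electrons fill high-spin.
Configuration: e² t₂¹.
CFSE = 2(-0.6Δₜ) + 1(0.4Δₜ) = -1.2Δₜ + 0.4Δₜ = -0.8Δₜ.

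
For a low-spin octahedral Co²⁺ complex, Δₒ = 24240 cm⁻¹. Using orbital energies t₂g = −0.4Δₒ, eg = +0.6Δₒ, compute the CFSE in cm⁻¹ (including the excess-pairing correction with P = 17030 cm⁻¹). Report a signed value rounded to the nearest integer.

Co sits in group 9; removing 2 electrons leaves Co²⁺ with 9 − 2 = 7 d electrons.
Configuration: t₂g⁶ eg¹.
CFSE(orbital) = 6×(-0.4Δₒ) + 1×(0.6Δₒ) = -1.8Δₒ; with Δₒ = 24240 cm⁻¹ that is -43632 cm⁻¹.
Relative to high-spin t₂g⁵ eg² (2 paired), the low-spin configuration has 1 additional pair, contributing +1 × 17030 = +17030 cm⁻¹.
Net CFSE = -43632 + 17030 = -26602 cm⁻¹.

-26602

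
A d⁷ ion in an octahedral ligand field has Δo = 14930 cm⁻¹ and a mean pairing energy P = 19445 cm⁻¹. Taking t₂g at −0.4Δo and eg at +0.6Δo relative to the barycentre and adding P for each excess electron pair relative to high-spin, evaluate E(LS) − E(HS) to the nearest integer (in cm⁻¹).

4515

High-spin d⁷ fills as t₂g⁵ eg² with CFSE 5(−0.4) + 2(+0.6) = -0.8Δo = -11944 cm⁻¹.
Low-spin t₂g⁶ eg¹ gives -1.8Δo = -26874 cm⁻¹, but forming 1 extra pair costs 1P = 19445 cm⁻¹, so E(LS) = -26874 + 19445 = -7429 cm⁻¹.
The difference is -7429 − (-11944) = 4515 cm⁻¹, so high-spin lies lower.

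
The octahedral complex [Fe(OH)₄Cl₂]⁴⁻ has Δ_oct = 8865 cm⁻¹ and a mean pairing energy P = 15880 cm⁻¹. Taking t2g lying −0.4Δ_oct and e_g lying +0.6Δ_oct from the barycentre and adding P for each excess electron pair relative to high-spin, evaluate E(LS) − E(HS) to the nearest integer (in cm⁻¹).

14030

Ligand charges: 4×(-1) from OH⁻ and 2×(-1) from Cl⁻ sum to -6; with overall charge -4, Fe is +2.
Fe is in group 8, so Fe²⁺ is d⁶ (8 − 2 = 6).
High-spin: t2g^4 e_g^2, CFSE = -0.4Δ_oct = -3546 cm⁻¹.
For low-spin the configuration is t2g^6 e_g^0: orbital energy -2.4 × 8865 = -21276 cm⁻¹, and 2 additional pairs relative to high-spin add 31760 cm⁻¹, giving 10484 cm⁻¹.
The difference is 10484 − (-3546) = 14030 cm⁻¹, so high-spin lies lower.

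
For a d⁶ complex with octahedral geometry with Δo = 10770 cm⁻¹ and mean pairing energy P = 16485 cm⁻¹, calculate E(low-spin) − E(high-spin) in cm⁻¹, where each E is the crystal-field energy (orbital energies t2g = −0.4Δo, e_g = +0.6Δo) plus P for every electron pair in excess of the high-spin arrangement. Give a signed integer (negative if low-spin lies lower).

High-spin: t2g^4 e_g^2, CFSE = -0.4Δo = -4308 cm⁻¹.
Low-spin: t2g^6 e_g^0, orbital CFSE = -2.4Δo = -25848 cm⁻¹; plus 2 excess pairs × P = +32970 cm⁻¹; total 7122 cm⁻¹.
Thus E(LS) − E(HS) = 11430 cm⁻¹.

11430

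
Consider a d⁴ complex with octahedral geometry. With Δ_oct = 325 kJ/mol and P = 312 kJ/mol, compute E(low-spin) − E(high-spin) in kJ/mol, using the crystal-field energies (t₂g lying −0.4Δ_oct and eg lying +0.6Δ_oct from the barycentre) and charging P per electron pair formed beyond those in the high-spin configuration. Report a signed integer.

-13

In the high-spin limit (t₂g³ eg¹) the orbital term is -0.6Δ_oct = -195 kJ/mol, with no excess pairing.
Low-spin t₂g⁴ eg⁰ gives -1.6Δ_oct = -520 kJ/mol, but forming 1 extra pair costs 1P = 312 kJ/mol, so E(LS) = -520 + 312 = -208 kJ/mol.
Thus E(LS) − E(HS) = -13 kJ/mol.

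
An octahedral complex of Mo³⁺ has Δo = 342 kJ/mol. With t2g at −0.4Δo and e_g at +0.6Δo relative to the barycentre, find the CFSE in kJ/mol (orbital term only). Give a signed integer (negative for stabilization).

-410

Group 6 minus oxidation state +3 gives a d³ configuration for Mo³⁺.
Configuration: t2g^3 e_g^0.
The orbital stabilization is -1.2Δo = -1.2 × 342 = -410 kJ/mol.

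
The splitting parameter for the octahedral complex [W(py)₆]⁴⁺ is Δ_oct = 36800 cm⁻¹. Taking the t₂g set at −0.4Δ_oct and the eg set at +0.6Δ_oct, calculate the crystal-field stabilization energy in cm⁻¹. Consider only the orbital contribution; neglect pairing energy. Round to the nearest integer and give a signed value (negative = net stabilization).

py is neutral, so the +4 overall charge sits on W: oxidation state +4.
Group 6 minus oxidation state +4 gives a d² configuration for W⁴⁺.
The d² electrons fill as t₂g² eg⁰.
Orbital CFSE = 2(-0.4) + 0(0.6) = -0.8Δ_oct = -0.8 × 36800 = -29440 cm⁻¹.

-29440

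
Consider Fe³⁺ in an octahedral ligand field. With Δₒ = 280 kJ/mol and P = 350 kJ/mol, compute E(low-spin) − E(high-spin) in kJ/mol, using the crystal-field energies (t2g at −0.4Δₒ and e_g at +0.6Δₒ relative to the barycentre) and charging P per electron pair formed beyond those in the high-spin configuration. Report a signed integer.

Fe is in group 8, so Fe³⁺ is d⁵ (8 − 3 = 5).
High-spin: t2g^3 e_g^2, CFSE = 0.0Δₒ = 0 kJ/mol.
Low-spin: t2g^5 e_g^0, orbital CFSE = -2.0Δₒ = -560 kJ/mol; plus 2 excess pairs × P = +700 kJ/mol; total 140 kJ/mol.
Thus E(LS) − E(HS) = 140 kJ/mol.

140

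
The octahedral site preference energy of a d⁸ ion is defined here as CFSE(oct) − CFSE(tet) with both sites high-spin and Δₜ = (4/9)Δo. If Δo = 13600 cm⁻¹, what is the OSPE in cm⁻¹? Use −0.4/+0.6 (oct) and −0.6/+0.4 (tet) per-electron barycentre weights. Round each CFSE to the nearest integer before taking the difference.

In an octahedral site d⁸ (HS) is t2g^6 e_g^2, giving CFSE(oct) = -1.2Δo = -16320 cm⁻¹.
Tetrahedral e^4 t2^4 gives -0.8Δₜ = -0.8 × (4/9) × 13600 = -4836 cm⁻¹.
OSPE = CFSE(oct) − CFSE(tet) = -16320 − (-4836) = -11484 cm⁻¹.

-11484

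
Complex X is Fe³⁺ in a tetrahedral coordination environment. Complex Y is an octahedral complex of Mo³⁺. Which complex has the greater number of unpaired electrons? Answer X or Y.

X

X: Fe³⁺: group 8, so d-count = 8 − 3 = 5; Tetrahedral fields are weak (Δₜ ≈ 4/9 Δₒ), so electrons fill high-spin; e^2 t2^3 → 5 unpaired.
Y: Group 6 minus oxidation state +3 gives a d³ configuration for Mo³⁺; For octahedral d³ the high- and low-spin configurations coincide; t₂g³ eg⁰ → 3 unpaired.
So X has more unpaired electrons.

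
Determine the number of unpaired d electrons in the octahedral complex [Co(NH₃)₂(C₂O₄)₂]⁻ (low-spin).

0

Ligand charges: 2×(+0) from NH₃ and 2×(-2) from C₂O₄²⁻ sum to -4; with overall charge -1, Co is +3.
Co sits in group 9; removing 3 electrons leaves Co³⁺ with 9 − 3 = 6 d electrons.
Configuration: t2g^6 e_g^0, giving 0 unpaired electrons.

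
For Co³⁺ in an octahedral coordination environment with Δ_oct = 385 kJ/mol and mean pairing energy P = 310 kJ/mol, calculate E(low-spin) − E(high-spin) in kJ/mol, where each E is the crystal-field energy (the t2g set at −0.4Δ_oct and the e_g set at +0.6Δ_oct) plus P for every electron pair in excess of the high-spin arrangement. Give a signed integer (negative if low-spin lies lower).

Co is in group 9, so Co³⁺ is d⁶ (9 − 3 = 6).
High-spin d⁶ fills as t2g^4 e_g^2 with CFSE 4(−0.4) + 2(+0.6) = -0.4Δ_oct = -154 kJ/mol.
Low-spin t2g^6 e_g^0 gives -2.4Δ_oct = -924 kJ/mol, but forming 2 extra pairs costs 2P = 620 kJ/mol, so E(LS) = -924 + 620 = -304 kJ/mol.
E(LS) − E(HS) = -304 − (-154) = -150 kJ/mol.

-150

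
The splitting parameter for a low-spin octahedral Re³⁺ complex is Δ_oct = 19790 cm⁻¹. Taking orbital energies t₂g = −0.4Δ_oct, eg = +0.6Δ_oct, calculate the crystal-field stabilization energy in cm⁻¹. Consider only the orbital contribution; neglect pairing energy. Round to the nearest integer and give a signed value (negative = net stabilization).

-31664

Re is in group 7, so Re³⁺ is d⁴ (7 − 3 = 4).
Configuration: t₂g⁴ eg⁰.
The orbital stabilization is -1.6Δ_oct = -1.6 × 19790 = -31664 cm⁻¹.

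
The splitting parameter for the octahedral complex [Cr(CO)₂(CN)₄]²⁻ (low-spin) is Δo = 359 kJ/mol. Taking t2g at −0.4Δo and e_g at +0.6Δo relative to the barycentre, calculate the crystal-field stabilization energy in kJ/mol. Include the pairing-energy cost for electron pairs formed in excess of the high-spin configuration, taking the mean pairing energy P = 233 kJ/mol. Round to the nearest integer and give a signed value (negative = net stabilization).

-341

Ligand charges: 2×(+0) from CO and 4×(-1) from CN⁻ sum to -4; with overall charge -2, Cr is +2.
Cr is in group 6, so Cr²⁺ is d⁴ (6 − 2 = 4).
Configuration: t2g^4 e_g^0.
The orbital stabilization is -1.6Δo = -1.6 × 359 = -574 kJ/mol.
High-spin d⁴ would be t2g^3 e_g^1 with 0 pairs; low-spin has 1, so 1 excess pair costs +1P = +233 kJ/mol.
Combining: -574 + 233 = -341 kJ/mol.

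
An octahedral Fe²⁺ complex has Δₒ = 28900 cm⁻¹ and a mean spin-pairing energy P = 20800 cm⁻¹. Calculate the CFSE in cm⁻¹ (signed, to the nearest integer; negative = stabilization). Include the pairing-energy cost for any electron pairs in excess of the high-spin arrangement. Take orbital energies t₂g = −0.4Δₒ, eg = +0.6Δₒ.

-27760

Fe²⁺: group 8, so d-count = 8 − 2 = 6.
With Δₒ > P the complex is low-spin.
Configuration: t₂g⁶ eg⁰.
Orbital CFSE = -2.4Δₒ = -2.4 × 28900 = -69360 cm⁻¹.
Excess pairs vs high-spin: 3 − 1 = 2; pairing cost = +41600 cm⁻¹.
Net CFSE = -69360 + 41600 = -27760 cm⁻¹.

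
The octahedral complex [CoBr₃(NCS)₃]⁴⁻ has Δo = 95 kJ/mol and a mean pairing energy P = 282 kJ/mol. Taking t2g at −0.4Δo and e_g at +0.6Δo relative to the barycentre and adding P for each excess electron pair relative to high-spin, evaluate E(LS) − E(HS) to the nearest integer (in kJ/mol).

Ligand charges: 3×(-1) from Br⁻ and 3×(-1) from NCS⁻ sum to -6; with overall charge -4, Co is +2.
Co²⁺: group 9, so d-count = 9 − 2 = 7.
High-spin: t2g^5 e_g^2, CFSE = -0.8Δo = -76 kJ/mol.
Low-spin t2g^6 e_g^1 gives -1.8Δo = -171 kJ/mol, but forming 1 extra pair costs 1P = 282 kJ/mol, so E(LS) = -171 + 282 = 111 kJ/mol.
The difference is 111 − (-76) = 187 kJ/mol, so high-spin lies lower.

187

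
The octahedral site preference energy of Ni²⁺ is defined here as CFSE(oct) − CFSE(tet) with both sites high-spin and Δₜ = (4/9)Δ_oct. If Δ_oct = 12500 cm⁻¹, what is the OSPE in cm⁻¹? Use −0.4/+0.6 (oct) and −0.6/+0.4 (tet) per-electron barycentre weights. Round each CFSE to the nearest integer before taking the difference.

-10556

Group 10 minus oxidation state +2 gives a d⁸ configuration for Ni²⁺.
Octahedral high-spin t₂g⁶ eg²: CFSE = -1.2 × 12500 = -15000 cm⁻¹.
Tetrahedral e⁴ t₂⁴ gives -0.8Δₜ = -0.8 × (4/9) × 12500 = -4444 cm⁻¹.
Subtracting, OSPE = -15000 − (-4444) = -10556 cm⁻¹.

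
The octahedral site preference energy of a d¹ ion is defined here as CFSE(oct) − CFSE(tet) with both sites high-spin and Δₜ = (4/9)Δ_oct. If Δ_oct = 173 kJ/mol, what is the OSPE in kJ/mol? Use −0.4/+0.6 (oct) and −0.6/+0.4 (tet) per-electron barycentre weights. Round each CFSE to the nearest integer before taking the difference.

Octahedral high-spin t2g^1 e_g^0: CFSE = -0.4 × 173 = -69 kJ/mol.
In a tetrahedral site the filling is e^1 t2^0: CFSE(tet) = -0.6Δₜ = -0.6 × (4/9)(173) = -46 kJ/mol.
OSPE = -69 − (-46) = -23 kJ/mol.

-23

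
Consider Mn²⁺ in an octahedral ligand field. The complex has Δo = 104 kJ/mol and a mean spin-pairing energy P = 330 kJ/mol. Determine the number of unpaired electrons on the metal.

Mn sits in group 7; removing 2 electrons leaves Mn²⁺ with 7 − 2 = 5 d electrons.
Δo < P, so pairing is avoided: the ground state is high-spin.
That gives t₂g³ eg².
Unpaired electrons: 5.

5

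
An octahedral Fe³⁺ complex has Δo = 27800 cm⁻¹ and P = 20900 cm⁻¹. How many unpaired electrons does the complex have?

1

Fe is in group 8, so Fe³⁺ is d⁵ (8 − 3 = 5).
Since Δo = 27800 cm⁻¹ > P = 20900 cm⁻¹, the complex adopts the low-spin configuration.
Filling d⁵ accordingly: t₂g⁵ eg⁰.
Unpaired electrons: 1.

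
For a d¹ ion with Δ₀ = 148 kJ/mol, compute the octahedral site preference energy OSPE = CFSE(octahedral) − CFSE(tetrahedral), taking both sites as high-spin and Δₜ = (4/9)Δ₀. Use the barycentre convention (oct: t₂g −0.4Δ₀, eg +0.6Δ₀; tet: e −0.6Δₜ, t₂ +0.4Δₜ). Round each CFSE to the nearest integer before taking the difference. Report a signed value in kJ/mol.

Octahedral high-spin t2g^1 e_g^0: CFSE = -0.4 × 148 = -59 kJ/mol.
Tetrahedral e^1 t2^0 gives -0.6Δₜ = -0.6 × (4/9) × 148 = -39 kJ/mol.
Subtracting, OSPE = -59 − (-39) = -20 kJ/mol.

-20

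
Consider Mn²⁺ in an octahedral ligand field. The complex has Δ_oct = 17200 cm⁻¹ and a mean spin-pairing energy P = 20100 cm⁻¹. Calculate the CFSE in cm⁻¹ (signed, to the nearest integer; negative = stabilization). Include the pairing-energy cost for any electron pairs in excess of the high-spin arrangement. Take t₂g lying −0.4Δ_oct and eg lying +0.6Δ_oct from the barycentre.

Mn²⁺: group 7, so d-count = 7 − 2 = 5.
Since Δ_oct = 17200 cm⁻¹ < P = 20100 cm⁻¹, the complex adopts the high-spin configuration.
Filling d⁵ accordingly: t₂g³ eg².
Orbital CFSE = 0.0Δ_oct = 0.0 × 17200 = 0 cm⁻¹.
High-spin has no excess pairs, so no pairing correction applies.

0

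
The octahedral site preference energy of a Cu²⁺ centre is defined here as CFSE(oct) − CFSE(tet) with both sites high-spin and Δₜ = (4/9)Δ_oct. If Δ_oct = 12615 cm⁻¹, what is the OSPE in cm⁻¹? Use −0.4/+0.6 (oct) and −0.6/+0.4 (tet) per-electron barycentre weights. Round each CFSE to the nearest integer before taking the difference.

-5326

Cu is in group 11, so Cu²⁺ is d⁹ (11 − 2 = 9).
Octahedral high-spin t2g^6 e_g^3: CFSE = -0.6 × 12615 = -7569 cm⁻¹.
Tetrahedral e^4 t2^5 gives -0.4Δₜ = -0.4 × (4/9) × 12615 = -2243 cm⁻¹.
OSPE = CFSE(oct) − CFSE(tet) = -7569 − (-2243) = -5326 cm⁻¹.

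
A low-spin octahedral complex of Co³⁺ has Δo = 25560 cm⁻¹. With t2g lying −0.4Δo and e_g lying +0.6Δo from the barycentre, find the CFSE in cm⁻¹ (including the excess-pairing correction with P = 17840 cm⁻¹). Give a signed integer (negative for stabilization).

Co is in group 9, so Co³⁺ is d⁶ (9 − 3 = 6).
The d⁶ electrons fill as t2g^6 e_g^0.
Orbital CFSE = 6(-0.4) + 0(0.6) = -2.4Δo = -2.4 × 25560 = -61344 cm⁻¹.
Pairing penalty: 3 pairs vs 1 in the high-spin reference → 2 extra × P = 35680 cm⁻¹.
Overall CFSE = -61344 + 35680 = -25664 cm⁻¹.

-25664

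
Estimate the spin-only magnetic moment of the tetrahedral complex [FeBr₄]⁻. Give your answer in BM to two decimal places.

Each Br⁻ contributes -1; 4 × (-1) = -4. With overall charge -1, Fe is in the +3 oxidation state.
Fe sits in group 8; removing 3 electrons leaves Fe³⁺ with 8 − 3 = 5 d electrons.
Tetrahedral splitting is small, so the complex is high-spin.
Configuration: e² t₂³ → 5 unpaired electrons.
μ(spin-only) = √[5(5+2)] = √35 ≈ 5.92 BM.

5.92 BM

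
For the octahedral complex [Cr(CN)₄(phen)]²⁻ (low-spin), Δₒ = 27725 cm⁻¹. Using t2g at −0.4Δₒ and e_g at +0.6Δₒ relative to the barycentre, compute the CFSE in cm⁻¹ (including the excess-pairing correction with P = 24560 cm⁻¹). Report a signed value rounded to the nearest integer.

-19800

Ligand charges: 4×(-1) from CN⁻ and 1×(+0) from phen sum to -4; with overall charge -2, Cr is +2.
Group 6 minus oxidation state +2 gives a d⁴ configuration for Cr²⁺.
The d⁴ electrons fill as t2g^4 e_g^0.
Orbital CFSE = 4(-0.4) + 0(0.6) = -1.6Δₒ = -1.6 × 27725 = -44360 cm⁻¹.
High-spin d⁴ would be t2g^3 e_g^1 with 0 pairs; low-spin has 1, so 1 excess pair costs +1P = +24560 cm⁻¹.
Net CFSE = -44360 + 24560 = -19800 cm⁻¹.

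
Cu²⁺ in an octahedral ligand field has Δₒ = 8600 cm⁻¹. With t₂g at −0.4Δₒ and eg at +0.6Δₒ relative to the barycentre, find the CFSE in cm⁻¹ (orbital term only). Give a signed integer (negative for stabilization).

-5160

Cu sits in group 11; removing 2 electrons leaves Cu²⁺ with 11 − 2 = 9 d electrons.
Electron filling gives t₂g⁶ eg³.
CFSE(orbital) = 6×(-0.4Δₒ) + 3×(0.6Δₒ) = -0.6Δₒ; with Δₒ = 8600 cm⁻¹ that is -5160 cm⁻¹.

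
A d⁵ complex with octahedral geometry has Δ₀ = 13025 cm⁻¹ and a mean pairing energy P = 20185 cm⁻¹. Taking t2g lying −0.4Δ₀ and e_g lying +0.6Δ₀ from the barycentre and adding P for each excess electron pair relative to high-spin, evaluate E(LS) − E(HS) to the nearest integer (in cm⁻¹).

In the high-spin limit (t2g^3 e_g^2) the orbital term is 0.0Δ₀ = 0 cm⁻¹, with no excess pairing.
Low-spin t2g^5 e_g^0 gives -2.0Δ₀ = -26050 cm⁻¹, but forming 2 extra pairs costs 2P = 40370 cm⁻¹, so E(LS) = -26050 + 40370 = 14320 cm⁻¹.
E(LS) − E(HS) = 14320 − (0) = 14320 cm⁻¹.

14320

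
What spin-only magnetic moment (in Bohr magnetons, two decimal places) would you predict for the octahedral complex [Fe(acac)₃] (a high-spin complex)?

5.92 Bohr magnetons

Each acac⁻ contributes -1; 3 × (-1) = -3. With overall charge +0, Fe is in the +3 oxidation state.
Group 8 minus oxidation state +3 gives a d⁵ configuration for Fe³⁺.
Configuration: t₂g³ eg² → 5 unpaired electrons.
μ(spin-only) = √[5(5+2)] = √35 ≈ 5.92 Bohr magnetons.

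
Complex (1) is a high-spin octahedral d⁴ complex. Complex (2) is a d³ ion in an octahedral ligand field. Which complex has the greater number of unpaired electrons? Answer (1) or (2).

(1)

(1): t₂g³ eg¹ → 4 unpaired.
(2): t2g^3 e_g^0 → 3 unpaired.
So (1) has more unpaired electrons.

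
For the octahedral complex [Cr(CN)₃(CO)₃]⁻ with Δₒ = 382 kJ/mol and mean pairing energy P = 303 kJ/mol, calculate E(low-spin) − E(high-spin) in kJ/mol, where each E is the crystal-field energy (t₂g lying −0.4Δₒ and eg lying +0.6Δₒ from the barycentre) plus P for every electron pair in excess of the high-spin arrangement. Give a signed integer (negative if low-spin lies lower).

-79

Ligand charges: 3×(-1) from CN⁻ and 3×(+0) from CO sum to -3; with overall charge -1, Cr is +2.
Group 6 minus oxidation state +2 gives a d⁴ configuration for Cr²⁺.
High-spin: t₂g³ eg¹, CFSE = -0.6Δₒ = -229 kJ/mol.
For low-spin the configuration is t₂g⁴ eg⁰: orbital energy -1.6 × 382 = -611 kJ/mol, and 1 additional pair relative to high-spin adds 303 kJ/mol, giving -308 kJ/mol.
The difference is -308 − (-229) = -79 kJ/mol, so low-spin lies lower.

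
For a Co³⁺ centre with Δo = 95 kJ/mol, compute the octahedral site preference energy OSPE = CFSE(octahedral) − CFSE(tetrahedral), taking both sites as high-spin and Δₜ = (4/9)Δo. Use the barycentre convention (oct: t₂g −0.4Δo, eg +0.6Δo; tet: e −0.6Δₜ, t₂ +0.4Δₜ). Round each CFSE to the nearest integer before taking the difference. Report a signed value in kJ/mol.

-13

Co³⁺: group 9, so d-count = 9 − 3 = 6.
Octahedral high-spin t₂g⁴ eg²: CFSE = -0.4 × 95 = -38 kJ/mol.
Tetrahedral e³ t₂³ gives -0.6Δₜ = -0.6 × (4/9) × 95 = -25 kJ/mol.
Subtracting, OSPE = -38 − (-25) = -13 kJ/mol.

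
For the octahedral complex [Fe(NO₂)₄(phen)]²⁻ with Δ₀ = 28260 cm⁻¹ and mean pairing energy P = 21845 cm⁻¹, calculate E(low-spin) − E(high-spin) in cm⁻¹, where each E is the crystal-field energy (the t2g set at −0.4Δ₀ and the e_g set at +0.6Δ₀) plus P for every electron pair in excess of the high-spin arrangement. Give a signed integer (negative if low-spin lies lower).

-12830

Ligand charges: 4×(-1) from NO₂⁻ and 1×(+0) from phen sum to -4; with overall charge -2, Fe is +2.
Fe sits in group 8; removing 2 electrons leaves Fe²⁺ with 8 − 2 = 6 d electrons.
High-spin: t2g^4 e_g^2, CFSE = -0.4Δ₀ = -11304 cm⁻¹.
Low-spin: t2g^6 e_g^0, orbital CFSE = -2.4Δ₀ = -67824 cm⁻¹; plus 2 excess pairs × P = +43690 cm⁻¹; total -24134 cm⁻¹.
E(LS) − E(HS) = -24134 − (-11304) = -12830 cm⁻¹.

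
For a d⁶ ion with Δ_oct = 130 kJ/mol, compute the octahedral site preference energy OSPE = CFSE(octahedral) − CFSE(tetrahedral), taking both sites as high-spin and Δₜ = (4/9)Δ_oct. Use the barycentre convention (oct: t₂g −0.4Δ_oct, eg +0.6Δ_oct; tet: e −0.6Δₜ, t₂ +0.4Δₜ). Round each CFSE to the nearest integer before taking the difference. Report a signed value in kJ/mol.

Octahedral (high-spin): t2g^4 e_g^2, CFSE = 4(−0.4) + 2(+0.6) = -0.4Δ_oct = -0.4 × 130 = -52 kJ/mol.
In a tetrahedral site the filling is e^3 t2^3: CFSE(tet) = -0.6Δₜ = -0.6 × (4/9)(130) = -35 kJ/mol.
Subtracting, OSPE = -52 − (-35) = -17 kJ/mol.

-17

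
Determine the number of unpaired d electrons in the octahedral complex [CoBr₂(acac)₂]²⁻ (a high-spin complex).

Ligand charges: 2×(-1) from Br⁻ and 2×(-1) from acac⁻ sum to -4; with overall charge -2, Co is +2.
Group 9 minus oxidation state +2 gives a d⁷ configuration for Co²⁺.
Configuration: t₂g⁵ eg², giving 3 unpaired electrons.

3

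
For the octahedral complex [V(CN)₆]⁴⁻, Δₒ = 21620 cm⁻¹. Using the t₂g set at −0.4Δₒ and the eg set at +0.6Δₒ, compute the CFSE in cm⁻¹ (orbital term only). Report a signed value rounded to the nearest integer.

Each CN⁻ contributes -1; 6 × (-1) = -6. With overall charge -4, V is in the +2 oxidation state.
Group 5 minus oxidation state +2 gives a d³ configuration for V²⁺.
Electron filling gives t₂g³ eg⁰.
The orbital stabilization is -1.2Δₒ = -1.2 × 21620 = -25944 cm⁻¹.

-25944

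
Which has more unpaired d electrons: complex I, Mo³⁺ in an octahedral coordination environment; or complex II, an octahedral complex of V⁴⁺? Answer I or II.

I: Mo³⁺: group 6, so d-count = 6 − 3 = 3; t2g^3 e_g^0 → 3 unpaired.
II: Group 5 minus oxidation state +4 gives a d¹ configuration for V⁴⁺; For octahedral d¹ the high- and low-spin configurations coincide; t2g^1 e_g^0 → 1 unpaired.
So I has more unpaired electrons.

I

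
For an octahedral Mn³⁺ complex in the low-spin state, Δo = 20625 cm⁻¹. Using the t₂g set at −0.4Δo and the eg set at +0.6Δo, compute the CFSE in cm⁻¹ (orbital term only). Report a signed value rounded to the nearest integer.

-33000

Mn sits in group 7; removing 3 electrons leaves Mn³⁺ with 7 − 3 = 4 d electrons.
Electron filling gives t₂g⁴ eg⁰.
CFSE(orbital) = 4×(-0.4Δo) + 0×(0.6Δo) = -1.6Δo; with Δo = 20625 cm⁻¹ that is -33000 cm⁻¹.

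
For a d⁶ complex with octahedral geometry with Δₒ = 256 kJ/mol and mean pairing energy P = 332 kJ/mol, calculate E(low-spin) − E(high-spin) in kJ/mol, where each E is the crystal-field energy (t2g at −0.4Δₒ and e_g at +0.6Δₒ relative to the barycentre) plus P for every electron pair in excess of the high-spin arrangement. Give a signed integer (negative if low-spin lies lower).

In the high-spin limit (t2g^4 e_g^2) the orbital term is -0.4Δₒ = -102 kJ/mol, with no excess pairing.
Low-spin: t2g^6 e_g^0, orbital CFSE = -2.4Δₒ = -614 kJ/mol; plus 2 excess pairs × P = +664 kJ/mol; total 50 kJ/mol.
E(LS) − E(HS) = 50 − (-102) = 152 kJ/mol.

152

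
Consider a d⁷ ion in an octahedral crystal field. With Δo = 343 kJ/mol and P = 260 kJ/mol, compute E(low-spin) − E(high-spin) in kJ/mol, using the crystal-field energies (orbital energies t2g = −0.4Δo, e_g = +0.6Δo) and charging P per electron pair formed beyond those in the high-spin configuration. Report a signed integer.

High-spin: t2g^5 e_g^2, CFSE = -0.8Δo = -274 kJ/mol.
For low-spin the configuration is t2g^6 e_g^1: orbital energy -1.8 × 343 = -617 kJ/mol, and 1 additional pair relative to high-spin adds 260 kJ/mol, giving -357 kJ/mol.
The difference is -357 − (-274) = -83 kJ/mol, so low-spin lies lower.

-83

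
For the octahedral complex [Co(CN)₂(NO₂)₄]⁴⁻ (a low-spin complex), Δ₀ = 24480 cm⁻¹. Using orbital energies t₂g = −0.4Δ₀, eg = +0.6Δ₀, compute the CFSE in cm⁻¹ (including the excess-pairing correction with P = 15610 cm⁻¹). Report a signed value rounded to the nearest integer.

-28454

Ligand charges: 2×(-1) from CN⁻ and 4×(-1) from NO₂⁻ sum to -6; with overall charge -4, Co is +2.
Co is in group 9, so Co²⁺ is d⁷ (9 − 2 = 7).
Electron filling gives t₂g⁶ eg¹.
CFSE(orbital) = 6×(-0.4Δ₀) + 1×(0.6Δ₀) = -1.8Δ₀; with Δ₀ = 24480 cm⁻¹ that is -44064 cm⁻¹.
High-spin d⁷ would be t₂g⁵ eg² with 2 pairs; low-spin has 3, so 1 excess pair costs +1P = +15610 cm⁻¹.
Overall CFSE = -44064 + 15610 = -28454 cm⁻¹.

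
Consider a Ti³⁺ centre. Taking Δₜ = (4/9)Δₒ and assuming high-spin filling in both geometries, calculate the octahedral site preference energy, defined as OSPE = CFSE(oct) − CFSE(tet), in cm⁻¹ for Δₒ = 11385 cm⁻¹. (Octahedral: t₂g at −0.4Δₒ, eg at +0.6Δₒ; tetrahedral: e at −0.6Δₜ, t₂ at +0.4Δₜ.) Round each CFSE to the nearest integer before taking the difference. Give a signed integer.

Ti is in group 4, so Ti³⁺ is d¹ (4 − 3 = 1).
Octahedral high-spin t2g^1 e_g^0: CFSE = -0.4 × 11385 = -4554 cm⁻¹.
Tetrahedral: e^1 t2^0, CFSE = 1(−0.6) + 0(+0.4) = -0.6Δₜ = -0.6 × (4/9) × 11385 = -3036 cm⁻¹.
OSPE = CFSE(oct) − CFSE(tet) = -4554 − (-3036) = -1518 cm⁻¹.

-1518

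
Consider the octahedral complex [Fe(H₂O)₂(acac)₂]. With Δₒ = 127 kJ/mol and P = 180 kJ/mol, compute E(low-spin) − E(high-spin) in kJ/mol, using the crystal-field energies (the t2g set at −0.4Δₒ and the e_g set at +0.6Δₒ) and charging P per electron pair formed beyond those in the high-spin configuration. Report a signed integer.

Ligand charges: 2×(+0) from H₂O and 2×(-1) from acac⁻ sum to -2; with overall charge +0, Fe is +2.
Group 8 minus oxidation state +2 gives a d⁶ configuration for Fe²⁺.
High-spin d⁶ fills as t2g^4 e_g^2 with CFSE 4(−0.4) + 2(+0.6) = -0.4Δₒ = -51 kJ/mol.
Low-spin t2g^6 e_g^0 gives -2.4Δₒ = -305 kJ/mol, but forming 2 extra pairs costs 2P = 360 kJ/mol, so E(LS) = -305 + 360 = 55 kJ/mol.
Thus E(LS) − E(HS) = 106 kJ/mol.

106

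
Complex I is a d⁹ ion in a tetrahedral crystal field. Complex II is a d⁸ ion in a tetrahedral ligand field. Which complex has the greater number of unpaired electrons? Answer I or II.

II

I: Tetrahedral splitting is small, so the complex is high-spin; e⁴ t₂⁵ → 1 unpaired.
II: With tetrahedral geometry the complex is necessarily high-spin; e⁴ t₂⁴ → 2 unpaired.
So II has more unpaired electrons.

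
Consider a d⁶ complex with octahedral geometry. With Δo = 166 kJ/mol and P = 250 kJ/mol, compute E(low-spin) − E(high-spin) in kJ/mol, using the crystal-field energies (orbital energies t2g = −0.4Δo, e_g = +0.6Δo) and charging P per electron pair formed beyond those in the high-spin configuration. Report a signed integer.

168

High-spin: t2g^4 e_g^2, CFSE = -0.4Δo = -66 kJ/mol.
Low-spin t2g^6 e_g^0 gives -2.4Δo = -398 kJ/mol, but forming 2 extra pairs costs 2P = 500 kJ/mol, so E(LS) = -398 + 500 = 102 kJ/mol.
Thus E(LS) − E(HS) = 168 kJ/mol.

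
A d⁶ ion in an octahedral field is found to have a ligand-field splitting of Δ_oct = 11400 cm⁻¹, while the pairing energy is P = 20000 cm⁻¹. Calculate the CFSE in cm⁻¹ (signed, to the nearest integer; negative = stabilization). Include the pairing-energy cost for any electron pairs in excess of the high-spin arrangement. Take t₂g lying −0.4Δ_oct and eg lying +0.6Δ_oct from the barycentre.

Since Δ_oct = 11400 cm⁻¹ < P = 20000 cm⁻¹, the complex adopts the high-spin configuration.
Configuration: t₂g⁴ eg².
Orbital CFSE = -0.4Δ_oct = -0.4 × 11400 = -4560 cm⁻¹.
High-spin has no excess pairs, so no pairing correction applies.

-4560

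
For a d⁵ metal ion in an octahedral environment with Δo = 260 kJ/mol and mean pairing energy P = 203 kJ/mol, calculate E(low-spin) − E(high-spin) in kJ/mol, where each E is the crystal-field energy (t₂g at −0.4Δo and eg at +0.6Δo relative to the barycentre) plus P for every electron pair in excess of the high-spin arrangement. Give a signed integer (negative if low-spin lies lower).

In the high-spin limit (t₂g³ eg²) the orbital term is 0.0Δo = 0 kJ/mol, with no excess pairing.
Low-spin: t₂g⁵ eg⁰, orbital CFSE = -2.0Δo = -520 kJ/mol; plus 2 excess pairs × P = +406 kJ/mol; total -114 kJ/mol.
E(LS) − E(HS) = -114 − (0) = -114 kJ/mol.

-114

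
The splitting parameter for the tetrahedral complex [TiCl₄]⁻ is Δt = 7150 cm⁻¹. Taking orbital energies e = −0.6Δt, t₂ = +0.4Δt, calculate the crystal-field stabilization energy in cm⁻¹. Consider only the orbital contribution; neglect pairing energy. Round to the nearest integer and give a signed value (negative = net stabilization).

-4290

Each Cl⁻ contributes -1; 4 × (-1) = -4. With overall charge -1, Ti is in the +3 oxidation state.
Ti³⁺: group 4, so d-count = 4 − 3 = 1.
Tetrahedral splitting is small, so the complex is high-spin.
Configuration: e¹ t₂⁰.
Orbital CFSE = 1(-0.6) + 0(0.4) = -0.6Δt = -0.6 × 7150 = -4290 cm⁻¹.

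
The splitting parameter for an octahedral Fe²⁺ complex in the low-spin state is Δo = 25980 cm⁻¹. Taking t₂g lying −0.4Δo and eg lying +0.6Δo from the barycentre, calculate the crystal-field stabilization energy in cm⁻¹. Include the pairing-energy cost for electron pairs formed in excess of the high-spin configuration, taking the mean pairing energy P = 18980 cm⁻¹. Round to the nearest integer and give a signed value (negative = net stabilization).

Fe sits in group 8; removing 2 electrons leaves Fe²⁺ with 8 − 2 = 6 d electrons.
Electron filling gives t₂g⁶ eg⁰.
Orbital CFSE = 6(-0.4) + 0(0.6) = -2.4Δo = -2.4 × 25980 = -62352 cm⁻¹.
Pairing penalty: 3 pairs vs 1 in the high-spin reference → 2 extra × P = 37960 cm⁻¹.
Overall CFSE = -62352 + 37960 = -24392 cm⁻¹.

-24392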